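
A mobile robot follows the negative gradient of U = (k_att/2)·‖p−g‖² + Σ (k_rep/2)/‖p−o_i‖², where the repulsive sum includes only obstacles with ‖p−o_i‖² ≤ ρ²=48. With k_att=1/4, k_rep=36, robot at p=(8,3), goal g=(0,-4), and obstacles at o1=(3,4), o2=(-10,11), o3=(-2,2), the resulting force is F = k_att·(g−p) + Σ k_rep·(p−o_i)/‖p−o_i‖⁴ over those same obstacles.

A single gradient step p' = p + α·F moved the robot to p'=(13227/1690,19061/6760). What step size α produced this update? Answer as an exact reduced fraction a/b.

F_att = 1/4·(g−p) = 1/4·(-8,-7) = (-2.0000,-1.7500)
o1: d²=26 ≤ ρ²=48; F_rep = 36·(5,-1)/26² = (0.2663,-0.0533)
o2: d²=388 > ρ²=48 → inactive
o3: d²=101 > ρ²=48 → inactive
F = F_att + ΣF_rep = (-1.7337,-1.8033)
Δp = p'−p = (-0.1734,-0.1803); α = Δx/Fx = (-293/1690) / (-293/169) = 1/10
check: Δy/Fy = (-1219/6760) / (-1219/676) = 1/10 ✓

α = 1/10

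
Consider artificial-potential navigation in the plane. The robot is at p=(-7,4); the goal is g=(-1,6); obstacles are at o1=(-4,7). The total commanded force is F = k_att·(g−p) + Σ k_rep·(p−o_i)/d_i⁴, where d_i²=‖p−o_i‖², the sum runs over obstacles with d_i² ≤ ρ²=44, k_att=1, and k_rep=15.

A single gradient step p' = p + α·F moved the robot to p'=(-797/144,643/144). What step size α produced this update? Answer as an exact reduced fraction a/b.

α = 1/4

F_att = 1·(g−p) = 1·(6,2) = (6.0000,2.0000)
o1: d²=18 ≤ ρ²=44; F_rep = 15·(-3,-3)/18² = (-0.1389,-0.1389)
F = F_att + ΣF_rep = (5.8611,1.8611)
Δp = p'−p = (1.4653,0.4653); α = Δx/Fx = (211/144) / (211/36) = 1/4
check: Δy/Fy = (67/144) / (67/36) = 1/4 ✓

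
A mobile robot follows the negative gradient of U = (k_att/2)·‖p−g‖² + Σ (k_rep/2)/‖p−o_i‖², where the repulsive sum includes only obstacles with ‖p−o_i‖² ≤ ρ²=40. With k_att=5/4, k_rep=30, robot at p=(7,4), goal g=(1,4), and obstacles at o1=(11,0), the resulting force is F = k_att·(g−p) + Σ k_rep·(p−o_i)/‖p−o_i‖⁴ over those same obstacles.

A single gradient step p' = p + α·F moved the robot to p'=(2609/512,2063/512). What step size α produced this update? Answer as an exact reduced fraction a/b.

α = 1/4

F_att = 5/4·(g−p) = 5/4·(-6,0) = (-7.5000,0.0000)
o1: d²=32 ≤ ρ²=40; F_rep = 30·(-4,4)/32² = (-0.1172,0.1172)
F = F_att + ΣF_rep = (-7.6172,0.1172)
Δp = p'−p = (-1.9043,0.0293); α = Δx/Fx = (-975/512) / (-975/128) = 1/4
check: Δy/Fy = (15/512) / (15/128) = 1/4 ✓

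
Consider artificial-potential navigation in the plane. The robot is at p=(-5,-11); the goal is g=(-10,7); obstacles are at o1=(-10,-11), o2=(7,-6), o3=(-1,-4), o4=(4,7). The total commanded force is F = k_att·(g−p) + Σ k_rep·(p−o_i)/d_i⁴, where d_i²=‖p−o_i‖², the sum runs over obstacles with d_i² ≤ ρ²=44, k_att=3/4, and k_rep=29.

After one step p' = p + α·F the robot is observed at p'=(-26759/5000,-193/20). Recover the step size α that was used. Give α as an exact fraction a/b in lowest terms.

F_att = 3/4·(g−p) = 3/4·(-5,18) = (-3.7500,13.5000)
o1: d²=25 ≤ ρ²=44; F_rep = 29·(5,0)/25² = (0.2320,0.0000)
o2: d²=169 > ρ²=44 → inactive
o3: d²=65 > ρ²=44 → inactive
o4: d²=405 > ρ²=44 → inactive
F = F_att + ΣF_rep = (-3.5180,13.5000)
Δp = p'−p = (-0.3518,1.3500); α = Δx/Fx = (-1759/5000) / (-1759/500) = 1/10
check: Δy/Fy = (27/20) / (27/2) = 1/10 ✓

α = 1/10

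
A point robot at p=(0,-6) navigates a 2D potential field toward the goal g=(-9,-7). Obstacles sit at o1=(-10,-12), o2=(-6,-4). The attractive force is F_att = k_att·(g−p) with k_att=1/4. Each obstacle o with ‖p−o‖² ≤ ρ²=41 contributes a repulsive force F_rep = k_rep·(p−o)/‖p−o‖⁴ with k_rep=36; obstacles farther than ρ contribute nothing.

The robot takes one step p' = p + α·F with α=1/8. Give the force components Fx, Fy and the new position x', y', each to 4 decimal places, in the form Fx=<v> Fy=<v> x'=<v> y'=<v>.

Fx=-2.1150 Fy=-0.2950 x'=-0.2644 y'=-6.0369

F_att = 1/4·(g−p) = 1/4·(-9,-1) = (-2.2500,-0.2500)
o1: d²=136 > ρ²=41 → inactive
o2: d²=40 ≤ ρ²=41; F_rep = 36·(6,-2)/40² = (0.1350,-0.0450)
F = F_att + ΣF_rep = (-2.1150,-0.2950)
p' = p + 1/8·F = (-0.2644,-6.0369)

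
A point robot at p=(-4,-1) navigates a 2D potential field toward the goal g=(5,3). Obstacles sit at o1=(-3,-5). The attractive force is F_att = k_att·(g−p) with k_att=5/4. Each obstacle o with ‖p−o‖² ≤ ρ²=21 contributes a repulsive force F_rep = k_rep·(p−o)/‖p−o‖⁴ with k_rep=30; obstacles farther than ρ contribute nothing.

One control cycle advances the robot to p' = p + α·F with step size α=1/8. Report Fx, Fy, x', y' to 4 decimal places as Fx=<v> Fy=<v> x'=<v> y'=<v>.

Fx=11.1462 Fy=5.4152 x'=-2.6067 y'=-0.3231

F_att = 5/4·(g−p) = 5/4·(9,4) = (11.2500,5.0000)
o1: d²=17 ≤ ρ²=21; F_rep = 30·(-1,4)/17² = (-0.1038,0.4152)
F = F_att + ΣF_rep = (11.1462,5.4152)
p' = p + 1/8·F = (-2.6067,-0.3231)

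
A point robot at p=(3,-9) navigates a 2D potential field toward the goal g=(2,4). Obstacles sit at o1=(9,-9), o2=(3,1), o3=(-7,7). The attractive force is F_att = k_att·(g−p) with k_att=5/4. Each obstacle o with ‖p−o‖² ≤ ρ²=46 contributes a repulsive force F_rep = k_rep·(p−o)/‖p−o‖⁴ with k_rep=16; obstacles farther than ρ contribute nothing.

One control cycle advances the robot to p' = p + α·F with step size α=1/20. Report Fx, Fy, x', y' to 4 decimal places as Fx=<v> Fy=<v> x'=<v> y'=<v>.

Fx=-1.3241 Fy=16.2500 x'=2.9338 y'=-8.1875

F_att = 5/4·(g−p) = 5/4·(-1,13) = (-1.2500,16.2500)
o1: d²=36 ≤ ρ²=46; F_rep = 16·(-6,0)/36² = (-0.0741,0.0000)
o2: d²=100 > ρ²=46 → inactive
o3: d²=356 > ρ²=46 → inactive
F = F_att + ΣF_rep = (-1.3241,16.2500)
p' = p + 1/20·F = (2.9338,-8.1875)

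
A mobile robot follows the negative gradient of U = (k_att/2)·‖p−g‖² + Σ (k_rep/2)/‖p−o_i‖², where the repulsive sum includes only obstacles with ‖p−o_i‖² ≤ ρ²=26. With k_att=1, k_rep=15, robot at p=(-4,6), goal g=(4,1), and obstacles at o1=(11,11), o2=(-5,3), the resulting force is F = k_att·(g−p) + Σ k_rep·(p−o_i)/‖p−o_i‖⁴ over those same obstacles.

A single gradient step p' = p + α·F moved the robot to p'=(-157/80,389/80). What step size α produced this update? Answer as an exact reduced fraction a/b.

α = 1/4

F_att = 1·(g−p) = 1·(8,-5) = (8.0000,-5.0000)
o1: d²=250 > ρ²=26 → inactive
o2: d²=10 ≤ ρ²=26; F_rep = 15·(1,3)/10² = (0.1500,0.4500)
F = F_att + ΣF_rep = (8.1500,-4.5500)
Δp = p'−p = (2.0375,-1.1375); α = Δx/Fx = (163/80) / (163/20) = 1/4
check: Δy/Fy = (-91/80) / (-91/20) = 1/4 ✓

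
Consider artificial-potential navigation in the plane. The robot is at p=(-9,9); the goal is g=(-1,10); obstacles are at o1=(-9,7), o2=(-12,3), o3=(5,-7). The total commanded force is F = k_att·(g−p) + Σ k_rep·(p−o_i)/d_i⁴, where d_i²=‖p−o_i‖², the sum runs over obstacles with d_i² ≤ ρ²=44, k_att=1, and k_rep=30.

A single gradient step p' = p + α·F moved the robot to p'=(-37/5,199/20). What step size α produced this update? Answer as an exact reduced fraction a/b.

α = 1/5

F_att = 1·(g−p) = 1·(8,1) = (8.0000,1.0000)
o1: d²=4 ≤ ρ²=44; F_rep = 30·(0,2)/4² = (0.0000,3.7500)
o2: d²=45 > ρ²=44 → inactive
o3: d²=452 > ρ²=44 → inactive
F = F_att + ΣF_rep = (8.0000,4.7500)
Δp = p'−p = (1.6000,0.9500); α = Δx/Fx = (8/5) / (8) = 1/5
check: Δy/Fy = (19/20) / (19/4) = 1/5 ✓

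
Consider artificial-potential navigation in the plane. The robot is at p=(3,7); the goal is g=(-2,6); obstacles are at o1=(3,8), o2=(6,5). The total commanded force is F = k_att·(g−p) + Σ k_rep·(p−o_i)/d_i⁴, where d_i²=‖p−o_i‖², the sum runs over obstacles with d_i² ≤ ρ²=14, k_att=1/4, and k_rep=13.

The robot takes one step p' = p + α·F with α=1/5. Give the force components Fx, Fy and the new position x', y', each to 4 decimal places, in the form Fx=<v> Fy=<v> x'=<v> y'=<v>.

F_att = 1/4·(g−p) = 1/4·(-5,-1) = (-1.2500,-0.2500)
o1: d²=1 ≤ ρ²=14; F_rep = 13·(0,-1)/1² = (0.0000,-13.0000)
o2: d²=13 ≤ ρ²=14; F_rep = 13·(-3,2)/13² = (-0.2308,0.1538)
F = F_att + ΣF_rep = (-1.4808,-13.0962)
p' = p + 1/5·F = (2.7038,4.3808)

Fx=-1.4808 Fy=-13.0962 x'=2.7038 y'=4.3808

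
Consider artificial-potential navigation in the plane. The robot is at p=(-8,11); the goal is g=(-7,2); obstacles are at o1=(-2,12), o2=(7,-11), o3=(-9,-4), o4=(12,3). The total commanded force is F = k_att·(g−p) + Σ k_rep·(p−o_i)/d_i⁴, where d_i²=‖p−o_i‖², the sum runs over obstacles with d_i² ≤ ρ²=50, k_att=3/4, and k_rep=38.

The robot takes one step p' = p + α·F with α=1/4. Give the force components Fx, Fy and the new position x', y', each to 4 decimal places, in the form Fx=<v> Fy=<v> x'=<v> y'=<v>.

F_att = 3/4·(g−p) = 3/4·(1,-9) = (0.7500,-6.7500)
o1: d²=37 ≤ ρ²=50; F_rep = 38·(-6,-1)/37² = (-0.1665,-0.0278)
o2: d²=709 > ρ²=50 → inactive
o3: d²=226 > ρ²=50 → inactive
o4: d²=464 > ρ²=50 → inactive
F = F_att + ΣF_rep = (0.5835,-6.7778)
p' = p + 1/4·F = (-7.8541,9.3056)

Fx=0.5835 Fy=-6.7778 x'=-7.8541 y'=9.3056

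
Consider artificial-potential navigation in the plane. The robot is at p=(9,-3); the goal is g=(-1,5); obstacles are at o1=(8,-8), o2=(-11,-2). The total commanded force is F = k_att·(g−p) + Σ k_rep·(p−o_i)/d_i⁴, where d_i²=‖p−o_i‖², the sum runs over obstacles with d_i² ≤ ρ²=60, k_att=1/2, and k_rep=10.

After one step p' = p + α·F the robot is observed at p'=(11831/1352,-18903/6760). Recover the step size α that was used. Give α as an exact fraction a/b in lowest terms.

α = 1/20

F_att = 1/2·(g−p) = 1/2·(-10,8) = (-5.0000,4.0000)
o1: d²=26 ≤ ρ²=60; F_rep = 10·(1,5)/26² = (0.0148,0.0740)
o2: d²=401 > ρ²=60 → inactive
F = F_att + ΣF_rep = (-4.9852,4.0740)
Δp = p'−p = (-0.2493,0.2037); α = Δx/Fx = (-337/1352) / (-1685/338) = 1/20
check: Δy/Fy = (1377/6760) / (1377/338) = 1/20 ✓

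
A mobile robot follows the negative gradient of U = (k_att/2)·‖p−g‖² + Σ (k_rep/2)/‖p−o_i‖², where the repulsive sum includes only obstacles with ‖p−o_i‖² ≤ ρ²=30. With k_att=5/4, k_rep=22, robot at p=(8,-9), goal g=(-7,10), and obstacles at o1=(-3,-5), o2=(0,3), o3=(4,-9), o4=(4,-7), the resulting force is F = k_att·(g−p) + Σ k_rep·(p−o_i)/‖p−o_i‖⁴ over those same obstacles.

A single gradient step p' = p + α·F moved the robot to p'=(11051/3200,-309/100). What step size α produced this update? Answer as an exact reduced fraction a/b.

α = 1/4

F_att = 5/4·(g−p) = 5/4·(-15,19) = (-18.7500,23.7500)
o1: d²=137 > ρ²=30 → inactive
o2: d²=208 > ρ²=30 → inactive
o3: d²=16 ≤ ρ²=30; F_rep = 22·(4,0)/16² = (0.3438,0.0000)
o4: d²=20 ≤ ρ²=30; F_rep = 22·(4,-2)/20² = (0.2200,-0.1100)
F = F_att + ΣF_rep = (-18.1863,23.6400)
Δp = p'−p = (-4.5466,5.9100); α = Δx/Fx = (-14549/3200) / (-14549/800) = 1/4
check: Δy/Fy = (591/100) / (591/25) = 1/4 ✓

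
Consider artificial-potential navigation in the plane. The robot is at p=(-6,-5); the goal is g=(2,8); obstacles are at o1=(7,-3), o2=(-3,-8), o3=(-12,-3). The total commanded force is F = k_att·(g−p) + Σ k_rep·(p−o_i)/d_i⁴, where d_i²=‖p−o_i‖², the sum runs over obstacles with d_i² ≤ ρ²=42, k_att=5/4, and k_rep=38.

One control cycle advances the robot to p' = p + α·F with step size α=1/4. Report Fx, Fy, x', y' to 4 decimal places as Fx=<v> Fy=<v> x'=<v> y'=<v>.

F_att = 5/4·(g−p) = 5/4·(8,13) = (10.0000,16.2500)
o1: d²=173 > ρ²=42 → inactive
o2: d²=18 ≤ ρ²=42; F_rep = 38·(-3,3)/18² = (-0.3519,0.3519)
o3: d²=40 ≤ ρ²=42; F_rep = 38·(6,-2)/40² = (0.1425,-0.0475)
F = F_att + ΣF_rep = (9.7906,16.5544)
p' = p + 1/4·F = (-3.5523,-0.8614)

Fx=9.7906 Fy=16.5544 x'=-3.5523 y'=-0.8614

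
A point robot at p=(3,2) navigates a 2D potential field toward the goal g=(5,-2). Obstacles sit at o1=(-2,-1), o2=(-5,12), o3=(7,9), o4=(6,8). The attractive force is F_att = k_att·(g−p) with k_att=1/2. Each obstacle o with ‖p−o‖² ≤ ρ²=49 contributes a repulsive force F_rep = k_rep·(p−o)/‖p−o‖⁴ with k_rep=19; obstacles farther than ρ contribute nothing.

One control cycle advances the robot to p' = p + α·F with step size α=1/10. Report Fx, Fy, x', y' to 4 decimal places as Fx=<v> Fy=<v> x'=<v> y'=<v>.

Fx=1.0540 Fy=-2.0070 x'=3.1054 y'=1.7993

F_att = 1/2·(g−p) = 1/2·(2,-4) = (1.0000,-2.0000)
o1: d²=34 ≤ ρ²=49; F_rep = 19·(5,3)/34² = (0.0822,0.0493)
o2: d²=164 > ρ²=49 → inactive
o3: d²=65 > ρ²=49 → inactive
o4: d²=45 ≤ ρ²=49; F_rep = 19·(-3,-6)/45² = (-0.0281,-0.0563)
F = F_att + ΣF_rep = (1.0540,-2.0070)
p' = p + 1/10·F = (3.1054,1.7993)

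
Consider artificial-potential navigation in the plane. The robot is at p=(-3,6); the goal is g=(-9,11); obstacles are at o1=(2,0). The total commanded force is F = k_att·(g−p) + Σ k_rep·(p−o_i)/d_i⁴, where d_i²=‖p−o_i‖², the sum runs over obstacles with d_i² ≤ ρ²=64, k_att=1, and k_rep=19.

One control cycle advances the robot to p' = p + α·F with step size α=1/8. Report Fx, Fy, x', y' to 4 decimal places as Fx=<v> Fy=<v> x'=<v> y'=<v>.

Fx=-6.0255 Fy=5.0306 x'=-3.7532 y'=6.6288

F_att = 1·(g−p) = 1·(-6,5) = (-6.0000,5.0000)
o1: d²=61 ≤ ρ²=64; F_rep = 19·(-5,6)/61² = (-0.0255,0.0306)
F = F_att + ΣF_rep = (-6.0255,5.0306)
p' = p + 1/8·F = (-3.7532,6.6288)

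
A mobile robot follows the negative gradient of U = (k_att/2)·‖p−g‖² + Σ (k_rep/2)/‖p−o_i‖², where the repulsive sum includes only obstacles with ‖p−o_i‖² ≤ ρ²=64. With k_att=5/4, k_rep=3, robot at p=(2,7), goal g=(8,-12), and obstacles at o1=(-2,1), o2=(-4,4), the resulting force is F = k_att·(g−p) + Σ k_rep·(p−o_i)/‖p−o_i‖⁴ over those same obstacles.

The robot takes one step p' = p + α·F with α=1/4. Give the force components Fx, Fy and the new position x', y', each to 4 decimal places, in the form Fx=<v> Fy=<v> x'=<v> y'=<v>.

F_att = 5/4·(g−p) = 5/4·(6,-19) = (7.5000,-23.7500)
o1: d²=52 ≤ ρ²=64; F_rep = 3·(4,6)/52² = (0.0044,0.0067)
o2: d²=45 ≤ ρ²=64; F_rep = 3·(6,3)/45² = (0.0089,0.0044)
F = F_att + ΣF_rep = (7.5133,-23.7389)
p' = p + 1/4·F = (3.8783,1.0653)

Fx=7.5133 Fy=-23.7389 x'=3.8783 y'=1.0653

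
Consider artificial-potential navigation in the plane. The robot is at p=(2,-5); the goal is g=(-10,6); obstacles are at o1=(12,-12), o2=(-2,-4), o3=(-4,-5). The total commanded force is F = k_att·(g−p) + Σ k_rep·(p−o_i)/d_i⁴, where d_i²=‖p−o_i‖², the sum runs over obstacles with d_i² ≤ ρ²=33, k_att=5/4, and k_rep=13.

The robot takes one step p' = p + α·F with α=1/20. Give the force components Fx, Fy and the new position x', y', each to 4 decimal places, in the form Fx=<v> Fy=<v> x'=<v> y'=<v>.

F_att = 5/4·(g−p) = 5/4·(-12,11) = (-15.0000,13.7500)
o1: d²=149 > ρ²=33 → inactive
o2: d²=17 ≤ ρ²=33; F_rep = 13·(4,-1)/17² = (0.1799,-0.0450)
o3: d²=36 > ρ²=33 → inactive
F = F_att + ΣF_rep = (-14.8201,13.7050)
p' = p + 1/20·F = (1.2590,-4.3147)

Fx=-14.8201 Fy=13.7050 x'=1.2590 y'=-4.3147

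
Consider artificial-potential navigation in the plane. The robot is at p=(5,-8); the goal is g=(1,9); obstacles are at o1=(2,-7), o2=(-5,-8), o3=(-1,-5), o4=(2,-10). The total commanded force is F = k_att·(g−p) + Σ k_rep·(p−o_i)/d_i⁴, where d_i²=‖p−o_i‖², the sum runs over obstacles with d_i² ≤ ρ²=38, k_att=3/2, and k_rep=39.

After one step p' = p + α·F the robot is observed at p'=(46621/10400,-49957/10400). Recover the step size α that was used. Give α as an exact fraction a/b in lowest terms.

F_att = 3/2·(g−p) = 3/2·(-4,17) = (-6.0000,25.5000)
o1: d²=10 ≤ ρ²=38; F_rep = 39·(3,-1)/10² = (1.1700,-0.3900)
o2: d²=100 > ρ²=38 → inactive
o3: d²=45 > ρ²=38 → inactive
o4: d²=13 ≤ ρ²=38; F_rep = 39·(3,2)/13² = (0.6923,0.4615)
F = F_att + ΣF_rep = (-4.1377,25.5715)
Δp = p'−p = (-0.5172,3.1964); α = Δx/Fx = (-5379/10400) / (-5379/1300) = 1/8
check: Δy/Fy = (33243/10400) / (33243/1300) = 1/8 ✓

α = 1/8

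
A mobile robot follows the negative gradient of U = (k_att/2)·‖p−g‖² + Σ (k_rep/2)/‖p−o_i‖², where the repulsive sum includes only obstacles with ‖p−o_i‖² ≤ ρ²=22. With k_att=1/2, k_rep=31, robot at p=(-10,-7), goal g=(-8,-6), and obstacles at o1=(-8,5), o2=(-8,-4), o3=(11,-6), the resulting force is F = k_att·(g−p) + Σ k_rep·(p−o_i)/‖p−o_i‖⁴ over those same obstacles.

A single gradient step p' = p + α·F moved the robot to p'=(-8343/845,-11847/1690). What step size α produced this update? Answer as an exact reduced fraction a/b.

α = 1/5

F_att = 1/2·(g−p) = 1/2·(2,1) = (1.0000,0.5000)
o1: d²=148 > ρ²=22 → inactive
o2: d²=13 ≤ ρ²=22; F_rep = 31·(-2,-3)/13² = (-0.3669,-0.5503)
o3: d²=442 > ρ²=22 → inactive
F = F_att + ΣF_rep = (0.6331,-0.0503)
Δp = p'−p = (0.1266,-0.0101); α = Δx/Fx = (107/845) / (107/169) = 1/5
check: Δy/Fy = (-17/1690) / (-17/338) = 1/5 ✓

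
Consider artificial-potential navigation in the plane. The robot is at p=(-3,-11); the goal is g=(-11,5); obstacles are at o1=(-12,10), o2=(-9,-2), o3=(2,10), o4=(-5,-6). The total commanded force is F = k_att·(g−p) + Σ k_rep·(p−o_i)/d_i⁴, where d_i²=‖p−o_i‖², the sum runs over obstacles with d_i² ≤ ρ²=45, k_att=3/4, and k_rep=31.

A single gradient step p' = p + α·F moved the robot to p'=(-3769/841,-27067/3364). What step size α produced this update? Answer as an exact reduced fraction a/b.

F_att = 3/4·(g−p) = 3/4·(-8,16) = (-6.0000,12.0000)
o1: d²=522 > ρ²=45 → inactive
o2: d²=117 > ρ²=45 → inactive
o3: d²=466 > ρ²=45 → inactive
o4: d²=29 ≤ ρ²=45; F_rep = 31·(2,-5)/29² = (0.0737,-0.1843)
F = F_att + ΣF_rep = (-5.9263,11.8157)
Δp = p'−p = (-1.4816,2.9539); α = Δx/Fx = (-1246/841) / (-4984/841) = 1/4
check: Δy/Fy = (9937/3364) / (9937/841) = 1/4 ✓

α = 1/4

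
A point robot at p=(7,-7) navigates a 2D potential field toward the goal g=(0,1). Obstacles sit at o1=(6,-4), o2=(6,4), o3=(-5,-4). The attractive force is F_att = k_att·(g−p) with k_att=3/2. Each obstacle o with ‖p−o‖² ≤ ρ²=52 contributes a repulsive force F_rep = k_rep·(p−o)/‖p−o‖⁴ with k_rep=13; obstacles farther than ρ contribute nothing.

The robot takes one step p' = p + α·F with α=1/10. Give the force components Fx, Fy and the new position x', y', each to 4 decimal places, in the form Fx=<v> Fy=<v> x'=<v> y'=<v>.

Fx=-10.3700 Fy=11.6100 x'=5.9630 y'=-5.8390

F_att = 3/2·(g−p) = 3/2·(-7,8) = (-10.5000,12.0000)
o1: d²=10 ≤ ρ²=52; F_rep = 13·(1,-3)/10² = (0.1300,-0.3900)
o2: d²=122 > ρ²=52 → inactive
o3: d²=153 > ρ²=52 → inactive
F = F_att + ΣF_rep = (-10.3700,11.6100)
p' = p + 1/10·F = (5.9630,-5.8390)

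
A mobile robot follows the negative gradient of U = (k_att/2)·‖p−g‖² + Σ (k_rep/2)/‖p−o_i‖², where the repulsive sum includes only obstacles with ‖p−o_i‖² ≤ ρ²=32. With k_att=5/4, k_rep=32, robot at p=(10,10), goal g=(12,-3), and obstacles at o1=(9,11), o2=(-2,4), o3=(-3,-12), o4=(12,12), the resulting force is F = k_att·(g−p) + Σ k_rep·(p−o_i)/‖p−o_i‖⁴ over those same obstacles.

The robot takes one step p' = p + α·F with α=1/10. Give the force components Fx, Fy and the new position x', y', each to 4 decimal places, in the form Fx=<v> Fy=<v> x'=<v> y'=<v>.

F_att = 5/4·(g−p) = 5/4·(2,-13) = (2.5000,-16.2500)
o1: d²=2 ≤ ρ²=32; F_rep = 32·(1,-1)/2² = (8.0000,-8.0000)
o2: d²=180 > ρ²=32 → inactive
o3: d²=653 > ρ²=32 → inactive
o4: d²=8 ≤ ρ²=32; F_rep = 32·(-2,-2)/8² = (-1.0000,-1.0000)
F = F_att + ΣF_rep = (9.5000,-25.2500)
p' = p + 1/10·F = (10.9500,7.4750)

Fx=9.5000 Fy=-25.2500 x'=10.9500 y'=7.4750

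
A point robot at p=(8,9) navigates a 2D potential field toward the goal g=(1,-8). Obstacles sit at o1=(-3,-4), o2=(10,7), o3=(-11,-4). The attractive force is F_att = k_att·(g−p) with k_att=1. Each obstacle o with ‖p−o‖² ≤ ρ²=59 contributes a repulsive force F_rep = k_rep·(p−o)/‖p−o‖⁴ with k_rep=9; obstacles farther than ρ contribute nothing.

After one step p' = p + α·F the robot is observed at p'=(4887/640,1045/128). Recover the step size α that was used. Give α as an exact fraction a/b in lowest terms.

F_att = 1·(g−p) = 1·(-7,-17) = (-7.0000,-17.0000)
o1: d²=290 > ρ²=59 → inactive
o2: d²=8 ≤ ρ²=59; F_rep = 9·(-2,2)/8² = (-0.2812,0.2812)
o3: d²=530 > ρ²=59 → inactive
F = F_att + ΣF_rep = (-7.2812,-16.7188)
Δp = p'−p = (-0.3641,-0.8359); α = Δx/Fx = (-233/640) / (-233/32) = 1/20
check: Δy/Fy = (-107/128) / (-535/32) = 1/20 ✓

α = 1/20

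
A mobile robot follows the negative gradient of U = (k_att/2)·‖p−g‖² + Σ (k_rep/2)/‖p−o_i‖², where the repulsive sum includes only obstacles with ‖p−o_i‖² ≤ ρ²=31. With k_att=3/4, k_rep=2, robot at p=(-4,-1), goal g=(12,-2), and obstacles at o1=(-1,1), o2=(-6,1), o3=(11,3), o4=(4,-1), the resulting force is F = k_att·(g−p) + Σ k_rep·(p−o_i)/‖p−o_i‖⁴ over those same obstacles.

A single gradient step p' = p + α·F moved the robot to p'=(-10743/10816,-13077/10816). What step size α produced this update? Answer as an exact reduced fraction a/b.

α = 1/4

F_att = 3/4·(g−p) = 3/4·(16,-1) = (12.0000,-0.7500)
o1: d²=13 ≤ ρ²=31; F_rep = 2·(-3,-2)/13² = (-0.0355,-0.0237)
o2: d²=8 ≤ ρ²=31; F_rep = 2·(2,-2)/8² = (0.0625,-0.0625)
o3: d²=241 > ρ²=31 → inactive
o4: d²=64 > ρ²=31 → inactive
F = F_att + ΣF_rep = (12.0270,-0.8362)
Δp = p'−p = (3.0067,-0.2090); α = Δx/Fx = (32521/10816) / (32521/2704) = 1/4
check: Δy/Fy = (-2261/10816) / (-2261/2704) = 1/4 ✓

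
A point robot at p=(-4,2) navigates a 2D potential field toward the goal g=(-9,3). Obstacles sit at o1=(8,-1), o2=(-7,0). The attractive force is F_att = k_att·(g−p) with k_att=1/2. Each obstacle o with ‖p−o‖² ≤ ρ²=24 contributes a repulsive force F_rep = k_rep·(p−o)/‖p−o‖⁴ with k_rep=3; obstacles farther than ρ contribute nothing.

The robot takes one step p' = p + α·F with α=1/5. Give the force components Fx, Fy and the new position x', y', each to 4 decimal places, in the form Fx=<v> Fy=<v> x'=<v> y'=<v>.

F_att = 1/2·(g−p) = 1/2·(-5,1) = (-2.5000,0.5000)
o1: d²=153 > ρ²=24 → inactive
o2: d²=13 ≤ ρ²=24; F_rep = 3·(3,2)/13² = (0.0533,0.0355)
F = F_att + ΣF_rep = (-2.4467,0.5355)
p' = p + 1/5·F = (-4.4893,2.1071)

Fx=-2.4467 Fy=0.5355 x'=-4.4893 y'=2.1071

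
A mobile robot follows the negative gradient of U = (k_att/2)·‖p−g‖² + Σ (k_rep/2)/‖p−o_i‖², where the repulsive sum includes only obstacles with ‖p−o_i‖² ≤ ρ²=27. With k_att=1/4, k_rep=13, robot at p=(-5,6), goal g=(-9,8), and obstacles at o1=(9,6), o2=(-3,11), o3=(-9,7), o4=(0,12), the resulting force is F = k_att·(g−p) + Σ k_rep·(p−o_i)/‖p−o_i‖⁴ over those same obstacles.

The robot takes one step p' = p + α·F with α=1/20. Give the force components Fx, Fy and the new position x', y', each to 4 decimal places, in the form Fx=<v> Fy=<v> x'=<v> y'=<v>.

F_att = 1/4·(g−p) = 1/4·(-4,2) = (-1.0000,0.5000)
o1: d²=196 > ρ²=27 → inactive
o2: d²=29 > ρ²=27 → inactive
o3: d²=17 ≤ ρ²=27; F_rep = 13·(4,-1)/17² = (0.1799,-0.0450)
o4: d²=61 > ρ²=27 → inactive
F = F_att + ΣF_rep = (-0.8201,0.4550)
p' = p + 1/20·F = (-5.0410,6.0228)

Fx=-0.8201 Fy=0.4550 x'=-5.0410 y'=6.0228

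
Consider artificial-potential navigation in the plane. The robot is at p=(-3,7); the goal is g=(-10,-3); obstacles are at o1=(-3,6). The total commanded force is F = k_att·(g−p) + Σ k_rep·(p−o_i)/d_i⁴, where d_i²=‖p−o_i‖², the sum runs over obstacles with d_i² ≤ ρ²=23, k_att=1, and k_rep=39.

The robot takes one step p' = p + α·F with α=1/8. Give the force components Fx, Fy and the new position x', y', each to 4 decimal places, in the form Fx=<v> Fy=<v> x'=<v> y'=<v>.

Fx=-7.0000 Fy=29.0000 x'=-3.8750 y'=10.6250

F_att = 1·(g−p) = 1·(-7,-10) = (-7.0000,-10.0000)
o1: d²=1 ≤ ρ²=23; F_rep = 39·(0,1)/1² = (0.0000,39.0000)
F = F_att + ΣF_rep = (-7.0000,29.0000)
p' = p + 1/8·F = (-3.8750,10.6250)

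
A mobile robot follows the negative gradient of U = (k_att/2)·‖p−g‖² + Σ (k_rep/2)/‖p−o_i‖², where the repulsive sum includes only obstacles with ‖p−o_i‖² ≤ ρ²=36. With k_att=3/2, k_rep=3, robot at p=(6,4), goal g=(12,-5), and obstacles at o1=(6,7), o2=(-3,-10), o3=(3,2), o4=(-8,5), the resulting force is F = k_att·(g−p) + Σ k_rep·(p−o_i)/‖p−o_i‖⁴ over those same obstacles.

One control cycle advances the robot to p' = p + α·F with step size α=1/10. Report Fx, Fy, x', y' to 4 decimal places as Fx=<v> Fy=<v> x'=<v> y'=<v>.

F_att = 3/2·(g−p) = 3/2·(6,-9) = (9.0000,-13.5000)
o1: d²=9 ≤ ρ²=36; F_rep = 3·(0,-3)/9² = (0.0000,-0.1111)
o2: d²=277 > ρ²=36 → inactive
o3: d²=13 ≤ ρ²=36; F_rep = 3·(3,2)/13² = (0.0533,0.0355)
o4: d²=197 > ρ²=36 → inactive
F = F_att + ΣF_rep = (9.0533,-13.5756)
p' = p + 1/10·F = (6.9053,2.6424)

Fx=9.0533 Fy=-13.5756 x'=6.9053 y'=2.6424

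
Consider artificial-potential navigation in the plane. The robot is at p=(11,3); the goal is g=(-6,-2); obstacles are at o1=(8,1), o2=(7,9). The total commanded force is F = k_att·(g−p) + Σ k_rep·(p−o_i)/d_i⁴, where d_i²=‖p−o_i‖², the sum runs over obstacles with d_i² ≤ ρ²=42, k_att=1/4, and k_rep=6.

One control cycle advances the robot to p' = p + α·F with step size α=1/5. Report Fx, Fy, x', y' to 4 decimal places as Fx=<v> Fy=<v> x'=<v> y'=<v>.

Fx=-4.1435 Fy=-1.1790 x'=10.1713 y'=2.7642

F_att = 1/4·(g−p) = 1/4·(-17,-5) = (-4.2500,-1.2500)
o1: d²=13 ≤ ρ²=42; F_rep = 6·(3,2)/13² = (0.1065,0.0710)
o2: d²=52 > ρ²=42 → inactive
F = F_att + ΣF_rep = (-4.1435,-1.1790)
p' = p + 1/5·F = (10.1713,2.7642)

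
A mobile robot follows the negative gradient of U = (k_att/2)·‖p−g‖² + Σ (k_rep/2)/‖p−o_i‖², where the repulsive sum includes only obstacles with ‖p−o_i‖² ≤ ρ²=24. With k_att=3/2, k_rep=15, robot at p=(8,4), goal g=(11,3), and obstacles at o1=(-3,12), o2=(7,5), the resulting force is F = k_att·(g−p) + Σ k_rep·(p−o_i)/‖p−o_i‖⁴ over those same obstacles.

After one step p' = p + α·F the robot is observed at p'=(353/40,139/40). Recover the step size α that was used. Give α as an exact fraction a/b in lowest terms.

F_att = 3/2·(g−p) = 3/2·(3,-1) = (4.5000,-1.5000)
o1: d²=185 > ρ²=24 → inactive
o2: d²=2 ≤ ρ²=24; F_rep = 15·(1,-1)/2² = (3.7500,-3.7500)
F = F_att + ΣF_rep = (8.2500,-5.2500)
Δp = p'−p = (0.8250,-0.5250); α = Δx/Fx = (33/40) / (33/4) = 1/10
check: Δy/Fy = (-21/40) / (-21/4) = 1/10 ✓

α = 1/10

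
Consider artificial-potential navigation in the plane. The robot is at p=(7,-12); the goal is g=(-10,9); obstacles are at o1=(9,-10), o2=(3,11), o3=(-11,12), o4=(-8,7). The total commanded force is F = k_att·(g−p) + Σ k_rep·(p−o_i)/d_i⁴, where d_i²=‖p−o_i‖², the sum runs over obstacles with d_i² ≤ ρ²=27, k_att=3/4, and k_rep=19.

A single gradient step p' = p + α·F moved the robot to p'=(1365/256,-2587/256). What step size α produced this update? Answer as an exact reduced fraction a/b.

α = 1/8

F_att = 3/4·(g−p) = 3/4·(-17,21) = (-12.7500,15.7500)
o1: d²=8 ≤ ρ²=27; F_rep = 19·(-2,-2)/8² = (-0.5938,-0.5938)
o2: d²=545 > ρ²=27 → inactive
o3: d²=900 > ρ²=27 → inactive
o4: d²=586 > ρ²=27 → inactive
F = F_att + ΣF_rep = (-13.3438,15.1562)
Δp = p'−p = (-1.6680,1.8945); α = Δx/Fx = (-427/256) / (-427/32) = 1/8
check: Δy/Fy = (485/256) / (485/32) = 1/8 ✓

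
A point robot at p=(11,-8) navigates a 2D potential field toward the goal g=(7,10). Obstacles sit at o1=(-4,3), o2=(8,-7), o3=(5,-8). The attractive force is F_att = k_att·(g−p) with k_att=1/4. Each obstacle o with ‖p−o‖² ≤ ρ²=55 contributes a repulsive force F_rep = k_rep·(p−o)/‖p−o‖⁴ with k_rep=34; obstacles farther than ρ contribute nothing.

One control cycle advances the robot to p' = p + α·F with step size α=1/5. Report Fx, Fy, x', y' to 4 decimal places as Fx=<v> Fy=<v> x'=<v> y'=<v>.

Fx=0.1774 Fy=4.1600 x'=11.0355 y'=-7.1680

F_att = 1/4·(g−p) = 1/4·(-4,18) = (-1.0000,4.5000)
o1: d²=346 > ρ²=55 → inactive
o2: d²=10 ≤ ρ²=55; F_rep = 34·(3,-1)/10² = (1.0200,-0.3400)
o3: d²=36 ≤ ρ²=55; F_rep = 34·(6,0)/36² = (0.1574,0.0000)
F = F_att + ΣF_rep = (0.1774,4.1600)
p' = p + 1/5·F = (11.0355,-7.1680)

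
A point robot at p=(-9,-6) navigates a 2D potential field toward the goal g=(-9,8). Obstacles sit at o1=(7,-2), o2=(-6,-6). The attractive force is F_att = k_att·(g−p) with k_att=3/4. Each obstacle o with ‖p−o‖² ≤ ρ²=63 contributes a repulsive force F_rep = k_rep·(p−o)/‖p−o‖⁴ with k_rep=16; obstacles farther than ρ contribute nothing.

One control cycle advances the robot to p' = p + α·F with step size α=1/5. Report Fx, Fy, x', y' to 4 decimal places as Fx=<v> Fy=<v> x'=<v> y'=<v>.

F_att = 3/4·(g−p) = 3/4·(0,14) = (0.0000,10.5000)
o1: d²=272 > ρ²=63 → inactive
o2: d²=9 ≤ ρ²=63; F_rep = 16·(-3,0)/9² = (-0.5926,0.0000)
F = F_att + ΣF_rep = (-0.5926,10.5000)
p' = p + 1/5·F = (-9.1185,-3.9000)

Fx=-0.5926 Fy=10.5000 x'=-9.1185 y'=-3.9000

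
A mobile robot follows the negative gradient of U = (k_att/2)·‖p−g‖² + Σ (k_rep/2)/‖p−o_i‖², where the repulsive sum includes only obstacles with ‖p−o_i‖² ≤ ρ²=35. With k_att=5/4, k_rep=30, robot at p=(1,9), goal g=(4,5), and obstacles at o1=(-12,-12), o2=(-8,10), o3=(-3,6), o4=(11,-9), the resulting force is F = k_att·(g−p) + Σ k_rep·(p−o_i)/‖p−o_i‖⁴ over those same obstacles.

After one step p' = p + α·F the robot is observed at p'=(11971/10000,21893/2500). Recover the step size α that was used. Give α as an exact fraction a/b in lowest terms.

F_att = 5/4·(g−p) = 5/4·(3,-4) = (3.7500,-5.0000)
o1: d²=610 > ρ²=35 → inactive
o2: d²=82 > ρ²=35 → inactive
o3: d²=25 ≤ ρ²=35; F_rep = 30·(4,3)/25² = (0.1920,0.1440)
o4: d²=424 > ρ²=35 → inactive
F = F_att + ΣF_rep = (3.9420,-4.8560)
Δp = p'−p = (0.1971,-0.2428); α = Δx/Fx = (1971/10000) / (1971/500) = 1/20
check: Δy/Fy = (-607/2500) / (-607/125) = 1/20 ✓

α = 1/20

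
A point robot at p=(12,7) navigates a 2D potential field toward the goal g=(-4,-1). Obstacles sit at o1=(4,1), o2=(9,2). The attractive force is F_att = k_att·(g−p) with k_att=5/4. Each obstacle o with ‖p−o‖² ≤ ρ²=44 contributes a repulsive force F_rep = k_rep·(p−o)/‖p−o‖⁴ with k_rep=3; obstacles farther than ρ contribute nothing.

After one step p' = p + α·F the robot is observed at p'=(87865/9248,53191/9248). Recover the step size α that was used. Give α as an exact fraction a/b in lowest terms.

α = 1/8

F_att = 5/4·(g−p) = 5/4·(-16,-8) = (-20.0000,-10.0000)
o1: d²=100 > ρ²=44 → inactive
o2: d²=34 ≤ ρ²=44; F_rep = 3·(3,5)/34² = (0.0078,0.0130)
F = F_att + ΣF_rep = (-19.9922,-9.9870)
Δp = p'−p = (-2.4990,-1.2484); α = Δx/Fx = (-23111/9248) / (-23111/1156) = 1/8
check: Δy/Fy = (-11545/9248) / (-11545/1156) = 1/8 ✓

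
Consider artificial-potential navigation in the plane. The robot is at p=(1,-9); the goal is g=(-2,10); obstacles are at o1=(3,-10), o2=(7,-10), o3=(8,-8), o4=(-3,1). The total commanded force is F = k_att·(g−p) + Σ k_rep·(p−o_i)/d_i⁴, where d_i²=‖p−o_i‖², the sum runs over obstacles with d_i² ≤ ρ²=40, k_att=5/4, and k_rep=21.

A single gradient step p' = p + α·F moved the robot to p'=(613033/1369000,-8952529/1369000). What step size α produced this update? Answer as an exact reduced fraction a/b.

F_att = 5/4·(g−p) = 5/4·(-3,19) = (-3.7500,23.7500)
o1: d²=5 ≤ ρ²=40; F_rep = 21·(-2,1)/5² = (-1.6800,0.8400)
o2: d²=37 ≤ ρ²=40; F_rep = 21·(-6,1)/37² = (-0.0920,0.0153)
o3: d²=50 > ρ²=40 → inactive
o4: d²=116 > ρ²=40 → inactive
F = F_att + ΣF_rep = (-5.5220,24.6053)
Δp = p'−p = (-0.5522,2.4605); α = Δx/Fx = (-755967/1369000) / (-755967/136900) = 1/10
check: Δy/Fy = (3368471/1369000) / (3368471/136900) = 1/10 ✓

α = 1/10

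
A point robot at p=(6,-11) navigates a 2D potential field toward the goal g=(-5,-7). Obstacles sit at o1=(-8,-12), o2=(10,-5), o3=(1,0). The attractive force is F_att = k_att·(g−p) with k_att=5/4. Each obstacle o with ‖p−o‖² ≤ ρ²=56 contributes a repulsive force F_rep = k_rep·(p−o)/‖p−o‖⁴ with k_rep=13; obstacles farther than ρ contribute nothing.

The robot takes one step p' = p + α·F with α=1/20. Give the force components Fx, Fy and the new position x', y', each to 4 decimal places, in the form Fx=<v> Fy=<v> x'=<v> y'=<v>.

F_att = 5/4·(g−p) = 5/4·(-11,4) = (-13.7500,5.0000)
o1: d²=197 > ρ²=56 → inactive
o2: d²=52 ≤ ρ²=56; F_rep = 13·(-4,-6)/52² = (-0.0192,-0.0288)
o3: d²=146 > ρ²=56 → inactive
F = F_att + ΣF_rep = (-13.7692,4.9712)
p' = p + 1/20·F = (5.3115,-10.7514)

Fx=-13.7692 Fy=4.9712 x'=5.3115 y'=-10.7514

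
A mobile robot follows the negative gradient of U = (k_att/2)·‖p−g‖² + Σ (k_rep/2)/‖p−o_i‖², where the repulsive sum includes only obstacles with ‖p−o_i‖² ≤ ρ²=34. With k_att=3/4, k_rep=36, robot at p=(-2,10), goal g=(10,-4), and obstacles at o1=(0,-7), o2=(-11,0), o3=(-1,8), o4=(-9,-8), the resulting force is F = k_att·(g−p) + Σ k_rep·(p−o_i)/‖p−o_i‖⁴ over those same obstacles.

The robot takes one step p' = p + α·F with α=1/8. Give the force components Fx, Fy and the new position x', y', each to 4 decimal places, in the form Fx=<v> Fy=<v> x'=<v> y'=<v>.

F_att = 3/4·(g−p) = 3/4·(12,-14) = (9.0000,-10.5000)
o1: d²=293 > ρ²=34 → inactive
o2: d²=181 > ρ²=34 → inactive
o3: d²=5 ≤ ρ²=34; F_rep = 36·(-1,2)/5² = (-1.4400,2.8800)
o4: d²=373 > ρ²=34 → inactive
F = F_att + ΣF_rep = (7.5600,-7.6200)
p' = p + 1/8·F = (-1.0550,9.0475)

Fx=7.5600 Fy=-7.6200 x'=-1.0550 y'=9.0475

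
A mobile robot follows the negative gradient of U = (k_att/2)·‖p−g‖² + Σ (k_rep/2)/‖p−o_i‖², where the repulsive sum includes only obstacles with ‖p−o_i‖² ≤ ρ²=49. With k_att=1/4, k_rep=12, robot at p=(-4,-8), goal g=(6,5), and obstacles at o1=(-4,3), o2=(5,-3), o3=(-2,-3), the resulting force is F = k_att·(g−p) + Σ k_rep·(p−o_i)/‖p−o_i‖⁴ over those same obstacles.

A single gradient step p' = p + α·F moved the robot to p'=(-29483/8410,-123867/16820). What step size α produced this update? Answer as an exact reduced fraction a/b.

α = 1/5

F_att = 1/4·(g−p) = 1/4·(10,13) = (2.5000,3.2500)
o1: d²=121 > ρ²=49 → inactive
o2: d²=106 > ρ²=49 → inactive
o3: d²=29 ≤ ρ²=49; F_rep = 12·(-2,-5)/29² = (-0.0285,-0.0713)
F = F_att + ΣF_rep = (2.4715,3.1787)
Δp = p'−p = (0.4943,0.6357); α = Δx/Fx = (4157/8410) / (4157/1682) = 1/5
check: Δy/Fy = (10693/16820) / (10693/3364) = 1/5 ✓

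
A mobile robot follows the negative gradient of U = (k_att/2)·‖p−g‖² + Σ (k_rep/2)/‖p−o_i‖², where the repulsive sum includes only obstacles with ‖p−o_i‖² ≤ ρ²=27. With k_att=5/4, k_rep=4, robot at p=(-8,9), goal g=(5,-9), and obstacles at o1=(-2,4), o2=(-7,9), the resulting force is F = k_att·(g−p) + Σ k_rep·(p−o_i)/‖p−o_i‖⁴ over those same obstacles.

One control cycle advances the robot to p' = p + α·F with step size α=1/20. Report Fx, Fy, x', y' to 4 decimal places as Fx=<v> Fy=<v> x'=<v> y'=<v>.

F_att = 5/4·(g−p) = 5/4·(13,-18) = (16.2500,-22.5000)
o1: d²=61 > ρ²=27 → inactive
o2: d²=1 ≤ ρ²=27; F_rep = 4·(-1,0)/1² = (-4.0000,0.0000)
F = F_att + ΣF_rep = (12.2500,-22.5000)
p' = p + 1/20·F = (-7.3875,7.8750)

Fx=12.2500 Fy=-22.5000 x'=-7.3875 y'=7.8750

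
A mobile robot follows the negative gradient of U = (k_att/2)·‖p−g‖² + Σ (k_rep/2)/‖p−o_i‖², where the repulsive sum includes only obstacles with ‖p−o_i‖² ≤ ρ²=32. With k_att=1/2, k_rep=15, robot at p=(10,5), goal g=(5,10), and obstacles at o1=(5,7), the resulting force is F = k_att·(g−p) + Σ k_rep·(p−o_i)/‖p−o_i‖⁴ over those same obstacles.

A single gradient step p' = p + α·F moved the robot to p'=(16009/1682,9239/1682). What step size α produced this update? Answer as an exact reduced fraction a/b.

F_att = 1/2·(g−p) = 1/2·(-5,5) = (-2.5000,2.5000)
o1: d²=29 ≤ ρ²=32; F_rep = 15·(5,-2)/29² = (0.0892,-0.0357)
F = F_att + ΣF_rep = (-2.4108,2.4643)
Δp = p'−p = (-0.4822,0.4929); α = Δx/Fx = (-811/1682) / (-4055/1682) = 1/5
check: Δy/Fy = (829/1682) / (4145/1682) = 1/5 ✓

α = 1/5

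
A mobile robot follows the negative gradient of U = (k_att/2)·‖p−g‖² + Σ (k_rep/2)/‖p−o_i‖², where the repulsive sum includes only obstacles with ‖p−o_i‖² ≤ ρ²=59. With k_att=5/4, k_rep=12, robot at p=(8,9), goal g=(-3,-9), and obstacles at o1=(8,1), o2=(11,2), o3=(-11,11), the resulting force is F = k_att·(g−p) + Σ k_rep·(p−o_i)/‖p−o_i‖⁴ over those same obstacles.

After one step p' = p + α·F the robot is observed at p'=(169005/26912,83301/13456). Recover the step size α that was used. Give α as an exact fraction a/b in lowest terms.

F_att = 5/4·(g−p) = 5/4·(-11,-18) = (-13.7500,-22.5000)
o1: d²=64 > ρ²=59 → inactive
o2: d²=58 ≤ ρ²=59; F_rep = 12·(-3,7)/58² = (-0.0107,0.0250)
o3: d²=365 > ρ²=59 → inactive
F = F_att + ΣF_rep = (-13.7607,-22.4750)
Δp = p'−p = (-1.7201,-2.8094); α = Δx/Fx = (-46291/26912) / (-46291/3364) = 1/8
check: Δy/Fy = (-37803/13456) / (-37803/1682) = 1/8 ✓

α = 1/8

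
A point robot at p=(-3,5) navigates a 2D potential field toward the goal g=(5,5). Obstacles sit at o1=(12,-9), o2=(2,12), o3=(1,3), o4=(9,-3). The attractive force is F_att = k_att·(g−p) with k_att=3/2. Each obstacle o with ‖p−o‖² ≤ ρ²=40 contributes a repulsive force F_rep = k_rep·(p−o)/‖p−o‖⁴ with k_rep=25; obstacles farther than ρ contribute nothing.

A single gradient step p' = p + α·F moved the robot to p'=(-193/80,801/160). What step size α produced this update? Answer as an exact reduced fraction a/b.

F_att = 3/2·(g−p) = 3/2·(8,0) = (12.0000,0.0000)
o1: d²=421 > ρ²=40 → inactive
o2: d²=74 > ρ²=40 → inactive
o3: d²=20 ≤ ρ²=40; F_rep = 25·(-4,2)/20² = (-0.2500,0.1250)
o4: d²=208 > ρ²=40 → inactive
F = F_att + ΣF_rep = (11.7500,0.1250)
Δp = p'−p = (0.5875,0.0063); α = Δx/Fx = (47/80) / (47/4) = 1/20
check: Δy/Fy = (1/160) / (1/8) = 1/20 ✓

α = 1/20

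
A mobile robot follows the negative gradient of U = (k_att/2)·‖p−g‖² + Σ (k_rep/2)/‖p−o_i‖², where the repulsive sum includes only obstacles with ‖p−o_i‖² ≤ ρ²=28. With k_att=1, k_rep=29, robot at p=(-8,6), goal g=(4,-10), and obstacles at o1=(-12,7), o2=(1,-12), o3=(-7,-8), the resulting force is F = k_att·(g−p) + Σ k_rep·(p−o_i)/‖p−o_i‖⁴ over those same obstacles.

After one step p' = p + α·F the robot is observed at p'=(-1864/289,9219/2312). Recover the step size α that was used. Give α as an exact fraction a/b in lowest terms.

F_att = 1·(g−p) = 1·(12,-16) = (12.0000,-16.0000)
o1: d²=17 ≤ ρ²=28; F_rep = 29·(4,-1)/17² = (0.4014,-0.1003)
o2: d²=405 > ρ²=28 → inactive
o3: d²=197 > ρ²=28 → inactive
F = F_att + ΣF_rep = (12.4014,-16.1003)
Δp = p'−p = (1.5502,-2.0125); α = Δx/Fx = (448/289) / (3584/289) = 1/8
check: Δy/Fy = (-4653/2312) / (-4653/289) = 1/8 ✓

α = 1/8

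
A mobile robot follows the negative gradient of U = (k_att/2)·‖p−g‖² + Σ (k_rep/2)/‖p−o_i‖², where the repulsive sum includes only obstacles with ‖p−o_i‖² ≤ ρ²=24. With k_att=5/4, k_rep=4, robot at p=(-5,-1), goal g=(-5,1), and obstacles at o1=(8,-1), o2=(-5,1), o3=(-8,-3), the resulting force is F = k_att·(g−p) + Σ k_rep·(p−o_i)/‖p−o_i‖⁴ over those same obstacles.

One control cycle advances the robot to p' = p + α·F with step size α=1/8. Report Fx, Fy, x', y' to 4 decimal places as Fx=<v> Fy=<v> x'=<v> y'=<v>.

Fx=0.0710 Fy=2.0473 x'=-4.9911 y'=-0.7441

F_att = 5/4·(g−p) = 5/4·(0,2) = (0.0000,2.5000)
o1: d²=169 > ρ²=24 → inactive
o2: d²=4 ≤ ρ²=24; F_rep = 4·(0,-2)/4² = (0.0000,-0.5000)
o3: d²=13 ≤ ρ²=24; F_rep = 4·(3,2)/13² = (0.0710,0.0473)
F = F_att + ΣF_rep = (0.0710,2.0473)
p' = p + 1/8·F = (-4.9911,-0.7441)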